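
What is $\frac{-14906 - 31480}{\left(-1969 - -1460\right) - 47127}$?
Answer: $\frac{23193}{23818} \approx 0.97376$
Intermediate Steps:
$\frac{-14906 - 31480}{\left(-1969 - -1460\right) - 47127} = - \frac{46386}{\left(-1969 + 1460\right) - 47127} = - \frac{46386}{-509 - 47127} = - \frac{46386}{-47636} = \left(-46386\right) \left(- \frac{1}{47636}\right) = \frac{23193}{23818}$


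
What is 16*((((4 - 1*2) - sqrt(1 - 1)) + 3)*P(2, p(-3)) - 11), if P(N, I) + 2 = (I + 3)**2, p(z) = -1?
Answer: -16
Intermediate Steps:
P(N, I) = -2 + (3 + I)**2 (P(N, I) = -2 + (I + 3)**2 = -2 + (3 + I)**2)
16*((((4 - 1*2) - sqrt(1 - 1)) + 3)*P(2, p(-3)) - 11) = 16*((((4 - 1*2) - sqrt(1 - 1)) + 3)*(-2 + (3 - 1)**2) - 11) = 16*((((4 - 2) - sqrt(0)) + 3)*(-2 + 2**2) - 11) = 16*(((2 - 1*0) + 3)*(-2 + 4) - 11) = 16*(((2 + 0) + 3)*2 - 11) = 16*((2 + 3)*2 - 11) = 16*(5*2 - 11) = 16*(10 - 11) = 16*(-1) = -16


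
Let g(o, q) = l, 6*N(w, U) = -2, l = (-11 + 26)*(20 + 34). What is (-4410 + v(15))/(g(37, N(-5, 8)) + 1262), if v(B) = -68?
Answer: -2239/1036 ≈ -2.1612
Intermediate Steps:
l = 810 (l = 15*54 = 810)
N(w, U) = -⅓ (N(w, U) = (⅙)*(-2) = -⅓)
g(o, q) = 810
(-4410 + v(15))/(g(37, N(-5, 8)) + 1262) = (-4410 - 68)/(810 + 1262) = -4478/2072 = -4478*1/2072 = -2239/1036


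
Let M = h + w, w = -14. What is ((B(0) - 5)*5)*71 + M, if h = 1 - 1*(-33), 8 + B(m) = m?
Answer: -4595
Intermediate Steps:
B(m) = -8 + m
h = 34 (h = 1 + 33 = 34)
M = 20 (M = 34 - 14 = 20)
((B(0) - 5)*5)*71 + M = (((-8 + 0) - 5)*5)*71 + 20 = ((-8 - 5)*5)*71 + 20 = -13*5*71 + 20 = -65*71 + 20 = -4615 + 20 = -4595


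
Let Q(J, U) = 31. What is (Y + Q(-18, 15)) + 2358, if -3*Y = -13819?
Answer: 20986/3 ≈ 6995.3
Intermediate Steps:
Y = 13819/3 (Y = -⅓*(-13819) = 13819/3 ≈ 4606.3)
(Y + Q(-18, 15)) + 2358 = (13819/3 + 31) + 2358 = 13912/3 + 2358 = 20986/3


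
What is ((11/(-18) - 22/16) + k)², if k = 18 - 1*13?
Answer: 47089/5184 ≈ 9.0835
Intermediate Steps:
k = 5 (k = 18 - 13 = 5)
((11/(-18) - 22/16) + k)² = ((11/(-18) - 22/16) + 5)² = ((11*(-1/18) - 22*1/16) + 5)² = ((-11/18 - 11/8) + 5)² = (-143/72 + 5)² = (217/72)² = 47089/5184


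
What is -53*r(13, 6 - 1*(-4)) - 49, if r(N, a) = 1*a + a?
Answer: -1109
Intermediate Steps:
r(N, a) = 2*a (r(N, a) = a + a = 2*a)
-53*r(13, 6 - 1*(-4)) - 49 = -106*(6 - 1*(-4)) - 49 = -106*(6 + 4) - 49 = -106*10 - 49 = -53*20 - 49 = -1060 - 49 = -1109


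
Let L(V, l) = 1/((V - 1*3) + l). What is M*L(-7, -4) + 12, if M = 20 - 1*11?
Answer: 159/14 ≈ 11.357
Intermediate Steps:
M = 9 (M = 20 - 11 = 9)
L(V, l) = 1/(-3 + V + l) (L(V, l) = 1/((V - 3) + l) = 1/((-3 + V) + l) = 1/(-3 + V + l))
M*L(-7, -4) + 12 = 9/(-3 - 7 - 4) + 12 = 9/(-14) + 12 = 9*(-1/14) + 12 = -9/14 + 12 = 159/14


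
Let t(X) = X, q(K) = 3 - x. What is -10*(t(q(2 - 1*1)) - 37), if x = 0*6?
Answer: 340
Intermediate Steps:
x = 0
q(K) = 3 (q(K) = 3 - 1*0 = 3 + 0 = 3)
-10*(t(q(2 - 1*1)) - 37) = -10*(3 - 37) = -10*(-34) = 340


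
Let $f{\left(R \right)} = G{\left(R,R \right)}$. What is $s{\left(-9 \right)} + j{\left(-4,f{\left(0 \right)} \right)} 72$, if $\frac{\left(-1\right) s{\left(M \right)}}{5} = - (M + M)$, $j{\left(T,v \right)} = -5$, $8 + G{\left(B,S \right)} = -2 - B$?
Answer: $-450$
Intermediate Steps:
$G{\left(B,S \right)} = -10 - B$ ($G{\left(B,S \right)} = -8 - \left(2 + B\right) = -10 - B$)
$f{\left(R \right)} = -10 - R$
$s{\left(M \right)} = 10 M$ ($s{\left(M \right)} = - 5 \left(- (M + M)\right) = - 5 \left(- 2 M\right) = 10 M$)
$s{\left(-9 \right)} + j{\left(-4,f{\left(0 \right)} \right)} 72 = 10 \left(-9\right) - 360 = -90 - 360 = -450$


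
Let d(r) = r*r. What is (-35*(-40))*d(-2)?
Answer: 5600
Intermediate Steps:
d(r) = r**2
(-35*(-40))*d(-2) = -35*(-40)*(-2)**2 = 1400*4 = 5600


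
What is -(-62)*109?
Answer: 6758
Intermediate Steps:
-(-62)*109 = -62*(-109) = 6758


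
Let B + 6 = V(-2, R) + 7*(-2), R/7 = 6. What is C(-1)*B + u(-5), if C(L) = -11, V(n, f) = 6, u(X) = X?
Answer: 149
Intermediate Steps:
R = 42 (R = 7*6 = 42)
B = -14 (B = -6 + (6 + 7*(-2)) = -6 + (6 - 14) = -6 - 8 = -14)
C(-1)*B + u(-5) = -11*(-14) - 5 = 154 - 5 = 149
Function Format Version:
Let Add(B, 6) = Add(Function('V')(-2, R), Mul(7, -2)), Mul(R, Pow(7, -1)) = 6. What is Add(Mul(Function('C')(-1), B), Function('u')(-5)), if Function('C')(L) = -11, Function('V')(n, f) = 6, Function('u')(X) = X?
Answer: 149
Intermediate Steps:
R = 42 (R = Mul(7, 6) = 42)
B = -14 (B = Add(-6, Add(6, Mul(7, -2))) = Add(-6, Add(6, -14)) = Add(-6, -8) = -14)
Add(Mul(Function('C')(-1), B), Function('u')(-5)) = Add(Mul(-11, -14), -5) = Add(154, -5) = 149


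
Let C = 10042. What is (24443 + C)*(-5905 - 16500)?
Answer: -772636425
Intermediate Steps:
(24443 + C)*(-5905 - 16500) = (24443 + 10042)*(-5905 - 16500) = 34485*(-22405) = -772636425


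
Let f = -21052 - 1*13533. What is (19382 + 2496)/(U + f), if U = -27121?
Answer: -10939/30853 ≈ -0.35455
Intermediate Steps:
f = -34585 (f = -21052 - 13533 = -34585)
(19382 + 2496)/(U + f) = (19382 + 2496)/(-27121 - 34585) = 21878/(-61706) = 21878*(-1/61706) = -10939/30853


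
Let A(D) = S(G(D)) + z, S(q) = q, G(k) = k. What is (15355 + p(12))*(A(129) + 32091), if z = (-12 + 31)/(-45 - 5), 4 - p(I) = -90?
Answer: 24888045469/50 ≈ 4.9776e+8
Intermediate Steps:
p(I) = 94 (p(I) = 4 - 1*(-90) = 4 + 90 = 94)
z = -19/50 (z = 19/(-50) = 19*(-1/50) = -19/50 ≈ -0.38000)
A(D) = -19/50 + D (A(D) = D - 19/50 = -19/50 + D)
(15355 + p(12))*(A(129) + 32091) = (15355 + 94)*((-19/50 + 129) + 32091) = 15449*(6431/50 + 32091) = 15449*(1610981/50) = 24888045469/50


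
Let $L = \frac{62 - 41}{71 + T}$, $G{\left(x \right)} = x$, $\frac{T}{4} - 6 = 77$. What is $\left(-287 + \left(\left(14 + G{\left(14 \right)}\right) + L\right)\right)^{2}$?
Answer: $\frac{10890174736}{162409} \approx 67054.0$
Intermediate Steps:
$T = 332$ ($T = 24 + 4 \cdot 77 = 24 + 308 = 332$)
$L = \frac{21}{403}$ ($L = \frac{62 - 41}{71 + 332} = \frac{21}{403} \approx 0.052109$)
$\left(-287 + \left(\left(14 + G{\left(14 \right)}\right) + L\right)\right)^{2} = \left(-287 + \left(\left(14 + 14\right) + \frac{21}{403}\right)\right)^{2} = \left(-287 + \left(28 + \frac{21}{403}\right)\right)^{2} = \left(-287 + \frac{11305}{403}\right)^{2} = \left(- \frac{104356}{403}\right)^{2} = \frac{10890174736}{162409}$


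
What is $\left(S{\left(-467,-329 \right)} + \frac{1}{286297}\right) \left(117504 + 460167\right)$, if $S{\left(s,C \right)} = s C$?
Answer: $\frac{25410320426455212}{286297} \approx 8.8755 \cdot 10^{10}$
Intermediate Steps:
$S{\left(s,C \right)} = C s$
$\left(S{\left(-467,-329 \right)} + \frac{1}{286297}\right) \left(117504 + 460167\right) = \left(\left(-329\right) \left(-467\right) + \frac{1}{286297}\right) \left(117504 + 460167\right) = \left(153643 + \frac{1}{286297}\right) 577671 = \frac{43987529972}{286297} \cdot 577671 = \frac{25410320426455212}{286297}$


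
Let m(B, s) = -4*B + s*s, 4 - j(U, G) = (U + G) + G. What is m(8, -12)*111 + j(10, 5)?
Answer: 12416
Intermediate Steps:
j(U, G) = 4 - U - 2*G (j(U, G) = 4 - ((U + G) + G) = 4 - ((G + U) + G) = 4 - (U + 2*G) = 4 + (-U - 2*G) = 4 - U - 2*G)
m(B, s) = s² - 4*B (m(B, s) = -4*B + s² = s² - 4*B)
m(8, -12)*111 + j(10, 5) = ((-12)² - 4*8)*111 + (4 - 1*10 - 2*5) = (144 - 32)*111 + (4 - 10 - 10) = 112*111 - 16 = 12432 - 16 = 12416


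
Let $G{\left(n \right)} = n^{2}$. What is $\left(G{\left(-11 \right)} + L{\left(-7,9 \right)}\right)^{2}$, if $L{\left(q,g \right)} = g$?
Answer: $16900$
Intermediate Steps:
$\left(G{\left(-11 \right)} + L{\left(-7,9 \right)}\right)^{2} = \left(\left(-11\right)^{2} + 9\right)^{2} = \left(121 + 9\right)^{2} = 130^{2} = 16900$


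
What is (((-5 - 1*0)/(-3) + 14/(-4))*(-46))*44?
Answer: 11132/3 ≈ 3710.7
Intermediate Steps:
(((-5 - 1*0)/(-3) + 14/(-4))*(-46))*44 = (((-5 + 0)*(-⅓) + 14*(-¼))*(-46))*44 = ((-5*(-⅓) - 7/2)*(-46))*44 = ((5/3 - 7/2)*(-46))*44 = -11/6*(-46)*44 = (253/3)*44 = 11132/3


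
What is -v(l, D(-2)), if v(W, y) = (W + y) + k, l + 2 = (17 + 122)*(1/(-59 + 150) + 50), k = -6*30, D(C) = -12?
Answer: -614935/91 ≈ -6757.5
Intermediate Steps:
k = -180
l = 632407/91 (l = -2 + (17 + 122)*(1/(-59 + 150) + 50) = -2 + 139*(1/91 + 50) = -2 + 139*(4551/91) = -2 + 632589/91 = 632407/91 ≈ 6949.5)
v(W, y) = -180 + W + y (v(W, y) = (W + y) - 180 = -180 + W + y)
-v(l, D(-2)) = -(-180 + 632407/91 - 12) = -1*614935/91 = -614935/91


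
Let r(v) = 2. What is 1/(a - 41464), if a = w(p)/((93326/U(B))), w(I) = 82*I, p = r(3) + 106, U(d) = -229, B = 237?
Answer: -46663/1935848644 ≈ -2.4105e-5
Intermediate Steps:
p = 108 (p = 2 + 106 = 108)
a = -1014012/46663 (a = (82*108)/((93326/(-229))) = 8856/((93326*(-1/229))) = 8856/(-93326/229) = 8856*(-229/93326) = -1014012/46663 ≈ -21.731)
1/(a - 41464) = 1/(-1014012/46663 - 41464) = 1/(-1935848644/46663) = -46663/1935848644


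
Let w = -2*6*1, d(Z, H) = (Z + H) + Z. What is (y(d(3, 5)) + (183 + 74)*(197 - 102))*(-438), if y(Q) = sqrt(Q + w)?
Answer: -10693770 - 438*I ≈ -1.0694e+7 - 438.0*I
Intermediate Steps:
d(Z, H) = H + 2*Z (d(Z, H) = (H + Z) + Z = H + 2*Z)
w = -12 (w = -12*1 = -12)
y(Q) = sqrt(-12 + Q) (y(Q) = sqrt(Q - 12) = sqrt(-12 + Q))
(y(d(3, 5)) + (183 + 74)*(197 - 102))*(-438) = (sqrt(-12 + (5 + 2*3)) + (183 + 74)*(197 - 102))*(-438) = (sqrt(-12 + (5 + 6)) + 257*95)*(-438) = (sqrt(-12 + 11) + 24415)*(-438) = (sqrt(-1) + 24415)*(-438) = (I + 24415)*(-438) = (24415 + I)*(-438) = -10693770 - 438*I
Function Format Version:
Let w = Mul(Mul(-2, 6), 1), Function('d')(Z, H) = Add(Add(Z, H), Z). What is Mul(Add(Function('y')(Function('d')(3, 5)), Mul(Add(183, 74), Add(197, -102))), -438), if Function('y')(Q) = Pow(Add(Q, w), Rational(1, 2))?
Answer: Add(-10693770, Mul(-438, I)) ≈ Add(-1.0694e+7, Mul(-438.00, I))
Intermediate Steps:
Function('d')(Z, H) = Add(H, Mul(2, Z)) (Function('d')(Z, H) = Add(Add(H, Z), Z) = Add(H, Mul(2, Z)))
w = -12 (w = Mul(-12, 1) = -12)
Function('y')(Q) = Pow(Add(-12, Q), Rational(1, 2)) (Function('y')(Q) = Pow(Add(Q, -12), Rational(1, 2)) = Pow(Add(-12, Q), Rational(1, 2)))
Mul(Add(Function('y')(Function('d')(3, 5)), Mul(Add(183, 74), Add(197, -102))), -438) = Mul(Add(Pow(Add(-12, Add(5, Mul(2, 3))), Rational(1, 2)), Mul(Add(183, 74), Add(197, -102))), -438) = Mul(Add(Pow(Add(-12, Add(5, 6)), Rational(1, 2)), Mul(257, 95)), -438) = Mul(Add(Pow(Add(-12, 11), Rational(1, 2)), 24415), -438) = Mul(Add(Pow(-1, Rational(1, 2)), 24415), -438) = Mul(Add(I, 24415), -438) = Mul(Add(24415, I), -438) = Add(-10693770, Mul(-438, I))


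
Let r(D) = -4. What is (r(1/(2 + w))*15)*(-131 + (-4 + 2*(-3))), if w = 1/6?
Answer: 8460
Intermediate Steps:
w = ⅙ ≈ 0.16667
(r(1/(2 + w))*15)*(-131 + (-4 + 2*(-3))) = (-4*15)*(-131 + (-4 + 2*(-3))) = -60*(-131 + (-4 - 6)) = -60*(-131 - 10) = -60*(-141) = 8460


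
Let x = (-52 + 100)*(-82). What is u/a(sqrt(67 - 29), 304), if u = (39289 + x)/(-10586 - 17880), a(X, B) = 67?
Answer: -35353/1907222 ≈ -0.018536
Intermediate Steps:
x = -3936 (x = 48*(-82) = -3936)
u = -35353/28466 (u = (39289 - 3936)/(-10586 - 17880) = 35353/(-28466) = 35353*(-1/28466) = -35353/28466 ≈ -1.2419)
u/a(sqrt(67 - 29), 304) = -35353/28466/67 = -35353/28466*1/67 = -35353/1907222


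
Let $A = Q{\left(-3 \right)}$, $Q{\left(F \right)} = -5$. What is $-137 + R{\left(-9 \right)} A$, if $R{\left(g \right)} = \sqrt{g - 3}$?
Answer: $-137 - 10 i \sqrt{3} \approx -137.0 - 17.32 i$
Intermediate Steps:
$A = -5$
$R{\left(g \right)} = \sqrt{-3 + g}$
$-137 + R{\left(-9 \right)} A = -137 + \sqrt{-3 - 9} \left(-5\right) = -137 + \sqrt{-12} \left(-5\right) = -137 + 2 i \sqrt{3} \left(-5\right) = -137 - 10 i \sqrt{3}$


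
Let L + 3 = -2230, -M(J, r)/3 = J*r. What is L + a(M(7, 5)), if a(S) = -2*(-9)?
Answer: -2215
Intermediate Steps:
M(J, r) = -3*J*r
L = -2233 (L = -3 - 2230 = -2233)
a(S) = 18
L + a(M(7, 5)) = -2233 + 18 = -2215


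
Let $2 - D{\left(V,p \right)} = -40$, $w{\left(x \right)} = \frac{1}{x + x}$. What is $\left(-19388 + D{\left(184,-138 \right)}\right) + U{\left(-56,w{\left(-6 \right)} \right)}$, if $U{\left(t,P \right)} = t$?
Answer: $-19402$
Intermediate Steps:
$w{\left(x \right)} = \frac{1}{2 x}$
$D{\left(V,p \right)} = 42$ ($D{\left(V,p \right)} = 2 - -40 = 2 + 40 = 42$)
$\left(-19388 + D{\left(184,-138 \right)}\right) + U{\left(-56,w{\left(-6 \right)} \right)} = \left(-19388 + 42\right) - 56 = -19346 - 56 = -19402$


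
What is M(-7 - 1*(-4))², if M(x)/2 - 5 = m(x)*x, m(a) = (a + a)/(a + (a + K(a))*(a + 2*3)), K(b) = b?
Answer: 3364/49 ≈ 68.653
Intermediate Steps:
m(a) = 2*a/(a + 2*a*(6 + a)) (m(a) = (a + a)/(a + (a + a)*(a + 2*3)) = (2*a)/(a + (2*a)*(a + 6)) = (2*a)/(a + (2*a)*(6 + a)) = (2*a)/(a + 2*a*(6 + a)) = 2*a/(a + 2*a*(6 + a)))
M(x) = 10 + 4*x/(13 + 2*x) (M(x) = 10 + 2*((2/(13 + 2*x))*x) = 10 + 2*(2*x/(13 + 2*x)) = 10 + 4*x/(13 + 2*x))
M(-7 - 1*(-4))² = (2*(65 + 12*(-7 - 1*(-4)))/(13 + 2*(-7 - 1*(-4))))² = (2*(65 + 12*(-7 + 4))/(13 + 2*(-7 + 4)))² = (2*(65 + 12*(-3))/(13 + 2*(-3)))² = (2*(65 - 36)/(13 - 6))² = (2*29/7)² = (2*(⅐)*29)² = (58/7)² = 3364/49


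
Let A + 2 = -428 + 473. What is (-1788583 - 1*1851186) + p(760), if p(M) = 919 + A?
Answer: -3638807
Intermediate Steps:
A = 43 (A = -2 + (-428 + 473) = -2 + 45 = 43)
p(M) = 962 (p(M) = 919 + 43 = 962)
(-1788583 - 1*1851186) + p(760) = (-1788583 - 1*1851186) + 962 = (-1788583 - 1851186) + 962 = -3639769 + 962 = -3638807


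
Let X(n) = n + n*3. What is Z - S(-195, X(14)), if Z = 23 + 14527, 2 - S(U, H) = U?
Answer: 14353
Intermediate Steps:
X(n) = 4*n (X(n) = n + 3*n = 4*n)
S(U, H) = 2 - U
Z = 14550
Z - S(-195, X(14)) = 14550 - (2 - 1*(-195)) = 14550 - (2 + 195) = 14550 - 1*197 = 14550 - 197 = 14353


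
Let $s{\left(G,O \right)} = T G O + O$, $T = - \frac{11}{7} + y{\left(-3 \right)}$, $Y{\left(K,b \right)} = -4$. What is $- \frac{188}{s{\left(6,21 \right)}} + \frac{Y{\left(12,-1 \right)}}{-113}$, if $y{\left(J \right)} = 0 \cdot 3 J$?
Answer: $\frac{21952}{20001} \approx 1.0975$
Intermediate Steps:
$y{\left(J \right)} = 0$ ($y{\left(J \right)} = 0 J = 0$)
$T = - \frac{11}{7}$ ($T = - \frac{11}{7} + 0 = - \frac{11}{7} \approx -1.5714$)
$s{\left(G,O \right)} = O - \frac{11 G O}{7}$ ($s{\left(G,O \right)} = - \frac{11 G}{7} O + O = - \frac{11 G O}{7} + O = O - \frac{11 G O}{7}$)
$- \frac{188}{s{\left(6,21 \right)}} + \frac{Y{\left(12,-1 \right)}}{-113} = - \frac{188}{\frac{1}{7} \cdot 21 \left(7 - 66\right)} - \frac{4}{-113} = - \frac{188}{\frac{1}{7} \cdot 21 \left(7 - 66\right)} - - \frac{4}{113} = - \frac{188}{\frac{1}{7} \cdot 21 \left(-59\right)} + \frac{4}{113} = - \frac{188}{-177} + \frac{4}{113} = \left(-188\right) \left(- \frac{1}{177}\right) + \frac{4}{113} = \frac{188}{177} + \frac{4}{113} = \frac{21952}{20001}$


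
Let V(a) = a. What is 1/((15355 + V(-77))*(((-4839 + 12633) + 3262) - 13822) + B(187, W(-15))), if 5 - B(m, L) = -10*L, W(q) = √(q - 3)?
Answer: -42258943/1785818263479049 - 30*I*√2/1785818263479049 ≈ -2.3664e-8 - 2.3757e-14*I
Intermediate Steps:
W(q) = √(-3 + q)
B(m, L) = 5 + 10*L (B(m, L) = 5 - (-10)*L = 5 + 10*L)
1/((15355 + V(-77))*(((-4839 + 12633) + 3262) - 13822) + B(187, W(-15))) = 1/((15355 - 77)*(((-4839 + 12633) + 3262) - 13822) + (5 + 10*√(-3 - 15))) = 1/(15278*((7794 + 3262) - 13822) + (5 + 10*√(-18))) = 1/(15278*(11056 - 13822) + (5 + 10*(3*I*√2))) = 1/(15278*(-2766) + (5 + 30*I*√2)) = 1/(-42258948 + (5 + 30*I*√2)) = 1/(-42258943 + 30*I*√2)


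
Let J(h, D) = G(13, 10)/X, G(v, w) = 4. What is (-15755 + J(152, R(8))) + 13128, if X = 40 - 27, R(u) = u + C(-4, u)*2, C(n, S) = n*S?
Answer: -34147/13 ≈ -2626.7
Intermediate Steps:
C(n, S) = S*n
R(u) = -7*u (R(u) = u + (u*(-4))*2 = u - 4*u*2 = u - 8*u = -7*u)
X = 13
J(h, D) = 4/13
(-15755 + J(152, R(8))) + 13128 = (-15755 + 4/13) + 13128 = -204811/13 + 13128 = -34147/13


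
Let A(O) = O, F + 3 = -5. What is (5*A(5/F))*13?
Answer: -325/8 ≈ -40.625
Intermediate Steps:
F = -8 (F = -3 - 5 = -8)
(5*A(5/F))*13 = (5*(5/(-8)))*13 = (5*(5*(-1/8)))*13 = (5*(-5/8))*13 = -25/8*13 = -325/8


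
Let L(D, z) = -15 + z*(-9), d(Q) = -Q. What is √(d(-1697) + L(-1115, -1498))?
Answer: 2*√3791 ≈ 123.14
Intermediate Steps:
L(D, z) = -15 - 9*z
√(d(-1697) + L(-1115, -1498)) = √(-1*(-1697) + (-15 - 9*(-1498))) = √(1697 + (-15 + 13482)) = √(1697 + 13467) = √15164 = 2*√3791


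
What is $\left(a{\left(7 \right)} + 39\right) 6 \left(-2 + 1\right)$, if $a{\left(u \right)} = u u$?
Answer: $-528$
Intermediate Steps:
$a{\left(u \right)} = u^{2}$
$\left(a{\left(7 \right)} + 39\right) 6 \left(-2 + 1\right) = \left(7^{2} + 39\right) 6 \left(-2 + 1\right) = \left(49 + 39\right) 6 \left(-1\right) = 88 \left(-6\right) = -528$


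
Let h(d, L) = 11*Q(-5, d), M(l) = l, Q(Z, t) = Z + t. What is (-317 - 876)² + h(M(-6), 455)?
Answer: 1423128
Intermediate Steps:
h(d, L) = -55 + 11*d (h(d, L) = 11*(-5 + d) = -55 + 11*d)
(-317 - 876)² + h(M(-6), 455) = (-317 - 876)² + (-55 + 11*(-6)) = (-1193)² + (-55 - 66) = 1423249 - 121 = 1423128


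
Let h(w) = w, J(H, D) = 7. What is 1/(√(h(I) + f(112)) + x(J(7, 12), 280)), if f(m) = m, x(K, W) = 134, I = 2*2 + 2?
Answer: 67/8919 - √118/17838 ≈ 0.0069031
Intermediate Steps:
I = 6 (I = 4 + 2 = 6)
1/(√(h(I) + f(112)) + x(J(7, 12), 280)) = 1/(√(6 + 112) + 134) = 1/(√118 + 134) = 1/(134 + √118)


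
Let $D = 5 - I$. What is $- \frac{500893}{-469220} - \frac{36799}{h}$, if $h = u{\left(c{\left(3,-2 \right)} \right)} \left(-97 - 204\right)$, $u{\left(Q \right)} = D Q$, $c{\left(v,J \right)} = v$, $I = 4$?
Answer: $\frac{2531304737}{60529380} \approx 41.819$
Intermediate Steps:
$D = 1$ ($D = 5 - 4 = 1$)
$u{\left(Q \right)} = Q$ ($u{\left(Q \right)} = 1 Q = Q$)
$h = -903$ ($h = 3 \left(-97 - 204\right) = 3 \left(-301\right) = -903$)
$- \frac{500893}{-469220} - \frac{36799}{h} = - \frac{500893}{-469220} - \frac{36799}{-903} = \left(-500893\right) \left(- \frac{1}{469220}\right) - - \frac{5257}{129} = \frac{500893}{469220} + \frac{5257}{129} = \frac{2531304737}{60529380}$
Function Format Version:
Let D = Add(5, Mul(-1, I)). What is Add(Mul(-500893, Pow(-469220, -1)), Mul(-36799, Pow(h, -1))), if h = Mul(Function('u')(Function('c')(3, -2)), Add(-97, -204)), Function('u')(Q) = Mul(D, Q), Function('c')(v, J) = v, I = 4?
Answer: Rational(2531304737, 60529380) ≈ 41.819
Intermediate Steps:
D = 1 (D = Add(5, Mul(-1, 4)) = Add(5, -4) = 1)
Function('u')(Q) = Q (Function('u')(Q) = Mul(1, Q) = Q)
h = -903 (h = Mul(3, Add(-97, -204)) = Mul(3, -301) = -903)
Add(Mul(-500893, Pow(-469220, -1)), Mul(-36799, Pow(h, -1))) = Add(Mul(-500893, Pow(-469220, -1)), Mul(-36799, Pow(-903, -1))) = Add(Mul(-500893, Rational(-1, 469220)), Mul(-36799, Rational(-1, 903))) = Add(Rational(500893, 469220), Rational(5257, 129)) = Rational(2531304737, 60529380)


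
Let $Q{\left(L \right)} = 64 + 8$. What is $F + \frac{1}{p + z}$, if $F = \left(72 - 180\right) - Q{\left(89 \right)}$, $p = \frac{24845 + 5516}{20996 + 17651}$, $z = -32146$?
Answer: $- \frac{223616936827}{1242316101} \approx -180.0$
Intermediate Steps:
$Q{\left(L \right)} = 72$
$p = \frac{30361}{38647} \approx 0.7856$
$F = -180$ ($F = \left(72 - 180\right) - 72 = -108 - 72 = -180$)
$F + \frac{1}{p + z} = -180 + \frac{1}{\frac{30361}{38647} - 32146} = -180 + \frac{1}{- \frac{1242316101}{38647}} = -180 - \frac{38647}{1242316101} = - \frac{223616936827}{1242316101}$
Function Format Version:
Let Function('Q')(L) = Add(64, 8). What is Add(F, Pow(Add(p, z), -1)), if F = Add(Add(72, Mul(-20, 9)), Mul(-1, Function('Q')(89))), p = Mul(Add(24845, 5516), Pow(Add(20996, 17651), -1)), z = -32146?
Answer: Rational(-223616936827, 1242316101) ≈ -180.00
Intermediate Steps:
Function('Q')(L) = 72
p = Rational(30361, 38647) (p = Mul(30361, Pow(38647, -1)) = Mul(30361, Rational(1, 38647)) = Rational(30361, 38647) ≈ 0.78560)
F = -180 (F = Add(Add(72, Mul(-20, 9)), Mul(-1, 72)) = Add(Add(72, -180), -72) = Add(-108, -72) = -180)
Add(F, Pow(Add(p, z), -1)) = Add(-180, Pow(Add(Rational(30361, 38647), -32146), -1)) = Add(-180, Pow(Rational(-1242316101, 38647), -1)) = Add(-180, Rational(-38647, 1242316101)) = Rational(-223616936827, 1242316101)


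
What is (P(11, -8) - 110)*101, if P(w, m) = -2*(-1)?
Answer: -10908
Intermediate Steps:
P(w, m) = 2
(P(11, -8) - 110)*101 = (2 - 110)*101 = -108*101 = -10908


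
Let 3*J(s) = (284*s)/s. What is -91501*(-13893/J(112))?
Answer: 3813670179/284 ≈ 1.3428e+7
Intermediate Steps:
J(s) = 284/3 (J(s) = ((284*s)/s)/3 = (1/3)*284 = 284/3)
-91501*(-13893/J(112)) = -91501/((284/3)/(-13893)) = -91501/((284/3)*(-1/13893)) = -91501/(-284/41679) = -91501*(-41679/284) = 3813670179/284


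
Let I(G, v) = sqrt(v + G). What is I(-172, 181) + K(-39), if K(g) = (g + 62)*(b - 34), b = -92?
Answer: -2895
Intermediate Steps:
I(G, v) = sqrt(G + v)
K(g) = -7812 - 126*g (K(g) = (g + 62)*(-92 - 34) = (62 + g)*(-126) = -7812 - 126*g)
I(-172, 181) + K(-39) = sqrt(-172 + 181) + (-7812 - 126*(-39)) = sqrt(9) + (-7812 + 4914) = 3 - 2898 = -2895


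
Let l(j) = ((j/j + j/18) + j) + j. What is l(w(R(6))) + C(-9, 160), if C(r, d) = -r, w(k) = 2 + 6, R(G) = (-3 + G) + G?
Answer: 238/9 ≈ 26.444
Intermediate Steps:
R(G) = -3 + 2*G
w(k) = 8
l(j) = 1 + 37*j/18 (l(j) = ((1 + j*(1/18)) + j) + j = ((1 + j/18) + j) + j = (1 + 19*j/18) + j = 1 + 37*j/18)
l(w(R(6))) + C(-9, 160) = (1 + (37/18)*8) - 1*(-9) = (1 + 148/9) + 9 = 157/9 + 9 = 238/9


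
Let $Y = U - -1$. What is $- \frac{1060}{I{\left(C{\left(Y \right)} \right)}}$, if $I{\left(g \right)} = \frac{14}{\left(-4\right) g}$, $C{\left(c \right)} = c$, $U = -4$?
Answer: $- \frac{6360}{7} \approx -908.57$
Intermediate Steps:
$Y = -3$ ($Y = -4 - -1 = -4 + 1 = -3$)
$I{\left(g \right)} = - \frac{7}{2 g}$ ($I{\left(g \right)} = 14 \left(- \frac{1}{4 g}\right) = - \frac{7}{2 g}$)
$- \frac{1060}{I{\left(C{\left(Y \right)} \right)}} = - \frac{1060}{\left(- \frac{7}{2}\right) \frac{1}{-3}} = - \frac{1060}{\left(- \frac{7}{2}\right) \left(- \frac{1}{3}\right)} = - \frac{1060}{\frac{7}{6}} = \left(-1060\right) \frac{6}{7} = - \frac{6360}{7}$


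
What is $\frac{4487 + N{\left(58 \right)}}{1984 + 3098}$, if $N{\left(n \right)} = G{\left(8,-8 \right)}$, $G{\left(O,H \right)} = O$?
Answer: $\frac{4495}{5082} \approx 0.88449$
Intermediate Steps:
$N{\left(n \right)} = 8$
$\frac{4487 + N{\left(58 \right)}}{1984 + 3098} = \frac{4487 + 8}{1984 + 3098} = \frac{4495}{5082}$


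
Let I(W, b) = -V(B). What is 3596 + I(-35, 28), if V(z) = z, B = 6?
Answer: 3590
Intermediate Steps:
I(W, b) = -6 (I(W, b) = -1*6 = -6)
3596 + I(-35, 28) = 3596 - 6 = 3590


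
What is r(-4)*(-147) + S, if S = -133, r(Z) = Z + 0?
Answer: 455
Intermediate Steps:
r(Z) = Z
r(-4)*(-147) + S = -4*(-147) - 133 = 588 - 133 = 455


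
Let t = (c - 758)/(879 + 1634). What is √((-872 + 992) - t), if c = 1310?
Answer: 4*√47277069/2513 ≈ 10.944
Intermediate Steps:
t = 552/2513 (t = (1310 - 758)/(879 + 1634) = 552/2513 ≈ 0.21966)
√((-872 + 992) - t) = √((-872 + 992) - 1*552/2513) = √(120 - 552/2513) = √(301008/2513) = 4*√47277069/2513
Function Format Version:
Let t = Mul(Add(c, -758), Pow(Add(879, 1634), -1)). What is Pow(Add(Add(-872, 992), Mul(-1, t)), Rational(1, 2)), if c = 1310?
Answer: Mul(Rational(4, 2513), Pow(47277069, Rational(1, 2))) ≈ 10.944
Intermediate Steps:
t = Rational(552, 2513) (t = Mul(Add(1310, -758), Pow(Add(879, 1634), -1)) = Mul(552, Pow(2513, -1)) = Mul(552, Rational(1, 2513)) = Rational(552, 2513) ≈ 0.21966)
Pow(Add(Add(-872, 992), Mul(-1, t)), Rational(1, 2)) = Pow(Add(Add(-872, 992), Mul(-1, Rational(552, 2513))), Rational(1, 2)) = Pow(Add(120, Rational(-552, 2513)), Rational(1, 2)) = Pow(Rational(301008, 2513), Rational(1, 2)) = Mul(Rational(4, 2513), Pow(47277069, Rational(1, 2)))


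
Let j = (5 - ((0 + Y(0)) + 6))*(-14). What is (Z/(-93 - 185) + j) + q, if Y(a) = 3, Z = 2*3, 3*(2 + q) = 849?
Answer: 46840/139 ≈ 336.98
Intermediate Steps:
q = 281 (q = -2 + (1/3)*849 = -2 + 283 = 281)
Z = 6
j = 56 (j = (5 - ((0 + 3) + 6))*(-14) = (5 - (3 + 6))*(-14) = (5 - 1*9)*(-14) = (5 - 9)*(-14) = -4*(-14) = 56)
(Z/(-93 - 185) + j) + q = (6/(-93 - 185) + 56) + 281 = (6/(-278) + 56) + 281 = (-1/278*6 + 56) + 281 = (-3/139 + 56) + 281 = 7781/139 + 281 = 46840/139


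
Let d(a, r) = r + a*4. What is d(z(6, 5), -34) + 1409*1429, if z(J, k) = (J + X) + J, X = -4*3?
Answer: 2013427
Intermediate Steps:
X = -12
z(J, k) = -12 + 2*J (z(J, k) = (J - 12) + J = (-12 + J) + J = -12 + 2*J)
d(a, r) = r + 4*a
d(z(6, 5), -34) + 1409*1429 = (-34 + 4*(-12 + 2*6)) + 1409*1429 = (-34 + 4*(-12 + 12)) + 2013461 = (-34 + 4*0) + 2013461 = (-34 + 0) + 2013461 = -34 + 2013461 = 2013427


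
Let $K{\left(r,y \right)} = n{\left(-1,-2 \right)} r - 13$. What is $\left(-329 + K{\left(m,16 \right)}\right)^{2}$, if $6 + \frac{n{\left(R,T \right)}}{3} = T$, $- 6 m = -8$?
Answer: $139876$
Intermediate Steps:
$m = \frac{4}{3}$ ($m = \left(- \frac{1}{6}\right) \left(-8\right) = \frac{4}{3} \approx 1.3333$)
$n{\left(R,T \right)} = -18 + 3 T$
$K{\left(r,y \right)} = -13 - 24 r$ ($K{\left(r,y \right)} = \left(-18 + 3 \left(-2\right)\right) r - 13 = \left(-18 - 6\right) r - 13 = - 24 r - 13 = -13 - 24 r$)
$\left(-329 + K{\left(m,16 \right)}\right)^{2} = \left(-329 - 45\right)^{2} = \left(-374\right)^{2} = 139876$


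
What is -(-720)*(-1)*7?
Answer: -5040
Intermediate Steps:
-(-720)*(-1)*7 = -90*8*7 = -720*7 = -5040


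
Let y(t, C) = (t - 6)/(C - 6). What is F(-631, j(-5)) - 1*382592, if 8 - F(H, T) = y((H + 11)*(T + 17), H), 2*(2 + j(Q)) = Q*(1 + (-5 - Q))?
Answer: -34816252/91 ≈ -3.8260e+5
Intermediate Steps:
j(Q) = -2 + Q*(-4 - Q)/2 (j(Q) = -2 + (Q*(1 + (-5 - Q)))/2 = -2 + (Q*(-4 - Q))/2 = -2 + Q*(-4 - Q)/2)
y(t, C) = (-6 + t)/(-6 + C)
F(H, T) = 8 - (-6 + (11 + H)*(17 + T))/(-6 + H) (F(H, T) = 8 - (-6 + (H + 11)*(T + 17))/(-6 + H) = 8 - (-6 + (11 + H)*(17 + T))/(-6 + H))
F(-631, j(-5)) - 1*382592 = (-229 - 11*(-2 - 2*(-5) - ½*(-5)²) - 9*(-631) - 1*(-631)*(-2 - 2*(-5) - ½*(-5)²))/(-6 - 631) - 1*382592 = (-229 - 11*(-2 + 10 - ½*25) + 5679 - 1*(-631)*(-2 + 10 - ½*25))/(-637) - 382592 = -(-229 - 11*(-2 + 10 - 25/2) + 5679 - 1*(-631)*(-2 + 10 - 25/2))/637 - 382592 = -(-229 - 11*(-9/2) + 5679 - 1*(-631)*(-9/2))/637 - 382592 = -(-229 + 99/2 + 5679 - 5679/2)/637 - 382592 = -1/637*2660 - 382592 = -380/91 - 382592 = -34816252/91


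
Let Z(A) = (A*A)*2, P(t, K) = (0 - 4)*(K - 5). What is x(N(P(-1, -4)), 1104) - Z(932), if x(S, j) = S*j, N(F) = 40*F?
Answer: -147488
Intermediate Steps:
P(t, K) = 20 - 4*K (P(t, K) = -4*(-5 + K) = 20 - 4*K)
Z(A) = 2*A² (Z(A) = A²*2 = 2*A²)
x(N(P(-1, -4)), 1104) - Z(932) = (40*(20 - 4*(-4)))*1104 - 2*932² = (40*(20 + 16))*1104 - 2*868624 = (40*36)*1104 - 1*1737248 = 1440*1104 - 1737248 = 1589760 - 1737248 = -147488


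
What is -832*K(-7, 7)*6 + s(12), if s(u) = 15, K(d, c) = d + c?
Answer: 15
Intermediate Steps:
K(d, c) = c + d
-832*K(-7, 7)*6 + s(12) = -832*(7 - 7)*6 + 15 = -0*6 + 15 = -832*0 + 15 = 0 + 15 = 15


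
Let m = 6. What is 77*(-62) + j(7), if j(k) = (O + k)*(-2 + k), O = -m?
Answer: -4769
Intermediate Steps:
O = -6 (O = -1*6 = -6)
j(k) = (-6 + k)*(-2 + k)
77*(-62) + j(7) = 77*(-62) + (12 + 7² - 8*7) = -4774 + (12 + 49 - 56) = -4774 + 5 = -4769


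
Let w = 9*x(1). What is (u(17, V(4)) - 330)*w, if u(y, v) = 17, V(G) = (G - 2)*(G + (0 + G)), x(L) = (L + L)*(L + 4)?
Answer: -28170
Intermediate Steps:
x(L) = 2*L*(4 + L) (x(L) = (2*L)*(4 + L) = 2*L*(4 + L))
V(G) = 2*G*(-2 + G) (V(G) = (-2 + G)*(G + G) = (-2 + G)*(2*G) = 2*G*(-2 + G))
w = 90 (w = 9*(2*1*(4 + 1)) = 9*(2*1*5) = 9*10 = 90)
(u(17, V(4)) - 330)*w = (17 - 330)*90 = -313*90 = -28170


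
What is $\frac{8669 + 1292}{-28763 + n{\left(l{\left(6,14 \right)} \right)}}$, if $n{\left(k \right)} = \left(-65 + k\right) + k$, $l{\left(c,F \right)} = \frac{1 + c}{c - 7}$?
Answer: $- \frac{9961}{28842} \approx -0.34536$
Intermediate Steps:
$l{\left(c,F \right)} = \frac{1 + c}{-7 + c}$
$n{\left(k \right)} = -65 + 2 k$
$\frac{8669 + 1292}{-28763 + n{\left(l{\left(6,14 \right)} \right)}} = \frac{8669 + 1292}{-28763 - \left(65 - 2 \frac{1 + 6}{-7 + 6}\right)} = \frac{9961}{-28763 - \left(65 - 2 \frac{1}{-1} \cdot 7\right)} = \frac{9961}{-28763 - \left(65 - 2 \left(\left(-1\right) 7\right)\right)} = \frac{9961}{-28763 + \left(-65 + 2 \left(-7\right)\right)} = \frac{9961}{-28763 - 79} = \frac{9961}{-28842} = 9961 \left(- \frac{1}{28842}\right) = - \frac{9961}{28842}$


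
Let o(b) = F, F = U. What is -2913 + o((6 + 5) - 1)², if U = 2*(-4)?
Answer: -2849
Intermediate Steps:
U = -8
F = -8
o(b) = -8
-2913 + o((6 + 5) - 1)² = -2913 + (-8)² = -2913 + 64 = -2849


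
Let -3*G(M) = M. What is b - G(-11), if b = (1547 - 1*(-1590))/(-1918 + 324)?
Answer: -26945/4782 ≈ -5.6347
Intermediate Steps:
G(M) = -M/3
b = -3137/1594 (b = (1547 + 1590)/(-1594) = 3137*(-1/1594) = -3137/1594 ≈ -1.9680)
b - G(-11) = -3137/1594 - (-1)*(-11)/3 = -3137/1594 - 1*11/3 = -3137/1594 - 11/3 = -26945/4782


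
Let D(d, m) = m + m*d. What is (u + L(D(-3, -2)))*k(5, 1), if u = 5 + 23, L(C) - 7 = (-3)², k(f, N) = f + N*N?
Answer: 264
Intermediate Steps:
k(f, N) = f + N²
D(d, m) = m + d*m
L(C) = 16 (L(C) = 7 + (-3)² = 7 + 9 = 16)
u = 28
(u + L(D(-3, -2)))*k(5, 1) = (28 + 16)*(5 + 1²) = 44*(5 + 1) = 44*6 = 264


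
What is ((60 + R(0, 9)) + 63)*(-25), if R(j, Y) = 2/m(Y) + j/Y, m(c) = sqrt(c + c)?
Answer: -3075 - 25*sqrt(2)/3 ≈ -3086.8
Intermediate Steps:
m(c) = sqrt(2)*sqrt(c) (m(c) = sqrt(2*c) = sqrt(2)*sqrt(c))
R(j, Y) = j/Y + sqrt(2)/sqrt(Y) (R(j, Y) = 2/((sqrt(2)*sqrt(Y))) + j/Y = 2*(sqrt(2)/(2*sqrt(Y))) + j/Y = sqrt(2)/sqrt(Y) + j/Y = j/Y + sqrt(2)/sqrt(Y))
((60 + R(0, 9)) + 63)*(-25) = ((60 + (0/9 + sqrt(2)/sqrt(9))) + 63)*(-25) = ((60 + (0*(1/9) + sqrt(2)*(1/3))) + 63)*(-25) = ((60 + (0 + sqrt(2)/3)) + 63)*(-25) = ((60 + sqrt(2)/3) + 63)*(-25) = (123 + sqrt(2)/3)*(-25) = -3075 - 25*sqrt(2)/3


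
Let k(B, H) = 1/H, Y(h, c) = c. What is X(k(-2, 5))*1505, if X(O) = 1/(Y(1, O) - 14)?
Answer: -7525/69 ≈ -109.06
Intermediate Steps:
k(B, H) = 1/H
X(O) = 1/(-14 + O) (X(O) = 1/(O - 14) = 1/(-14 + O))
X(k(-2, 5))*1505 = 1505/(-14 + 1/5) = 1505/(-14 + ⅕) = 1505/(-69/5) = -5/69*1505 = -7525/69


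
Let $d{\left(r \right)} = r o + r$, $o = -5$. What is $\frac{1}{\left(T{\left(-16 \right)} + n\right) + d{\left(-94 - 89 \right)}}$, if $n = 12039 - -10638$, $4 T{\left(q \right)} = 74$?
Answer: $\frac{2}{46855} \approx 4.2685 \cdot 10^{-5}$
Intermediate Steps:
$T{\left(q \right)} = \frac{37}{2}$ ($T{\left(q \right)} = \frac{1}{4} \cdot 74 = \frac{37}{2}$)
$n = 22677$ ($n = 12039 + 10638 = 22677$)
$d{\left(r \right)} = - 4 r$ ($d{\left(r \right)} = r \left(-5\right) + r = - 5 r + r = - 4 r$)
$\frac{1}{\left(T{\left(-16 \right)} + n\right) + d{\left(-94 - 89 \right)}} = \frac{1}{\left(\frac{37}{2} + 22677\right) - 4 \left(-94 - 89\right)} = \frac{1}{\frac{45391}{2} - 4 \left(-94 - 89\right)} = \frac{1}{\frac{45391}{2} - -732} = \frac{1}{\frac{45391}{2} + 732} = \frac{1}{\frac{46855}{2}} = \frac{2}{46855}$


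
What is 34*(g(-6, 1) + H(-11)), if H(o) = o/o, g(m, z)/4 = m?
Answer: -782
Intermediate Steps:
g(m, z) = 4*m
H(o) = 1
34*(g(-6, 1) + H(-11)) = 34*(4*(-6) + 1) = 34*(-24 + 1) = 34*(-23) = -782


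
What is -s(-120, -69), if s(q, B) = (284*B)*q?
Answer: -2351520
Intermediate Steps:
s(q, B) = 284*B*q
-s(-120, -69) = -284*(-69)*(-120) = -1*2351520 = -2351520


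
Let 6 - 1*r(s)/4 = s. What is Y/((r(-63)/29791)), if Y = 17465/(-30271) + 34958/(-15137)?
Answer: -13133673397831/42155515684 ≈ -311.55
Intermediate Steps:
r(s) = 24 - 4*s
Y = -1322581323/458212127 (Y = 17465*(-1/30271) + 34958*(-1/15137) = -17465/30271 - 34958/15137 = -1322581323/458212127 ≈ -2.8864)
Y/((r(-63)/29791)) = -1322581323*29791/(24 - 4*(-63))/458212127 = -1322581323*29791/(24 + 252)/458212127 = -1322581323/(458212127*(276*(1/29791))) = -1322581323/(458212127*276/29791) = -1322581323/458212127*29791/276 = -13133673397831/42155515684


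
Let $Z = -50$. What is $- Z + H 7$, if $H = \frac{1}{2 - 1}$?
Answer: $57$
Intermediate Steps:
$H = 1$ ($H = 1^{-1} = 1$)
$- Z + H 7 = \left(-1\right) \left(-50\right) + 1 \cdot 7 = 50 + 7 = 57$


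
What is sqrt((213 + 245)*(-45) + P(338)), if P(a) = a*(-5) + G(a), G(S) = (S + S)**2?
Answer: 2*sqrt(108669) ≈ 659.30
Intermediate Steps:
G(S) = 4*S**2 (G(S) = (2*S)**2 = 4*S**2)
P(a) = -5*a + 4*a**2 (P(a) = a*(-5) + 4*a**2 = -5*a + 4*a**2)
sqrt((213 + 245)*(-45) + P(338)) = sqrt((213 + 245)*(-45) + 338*(-5 + 4*338)) = sqrt(458*(-45) + 338*(-5 + 1352)) = sqrt(-20610 + 338*1347) = sqrt(-20610 + 455286) = sqrt(434676) = 2*sqrt(108669)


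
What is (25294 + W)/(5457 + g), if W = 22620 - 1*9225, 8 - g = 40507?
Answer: -5527/5006 ≈ -1.1041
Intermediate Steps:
g = -40499 (g = 8 - 1*40507 = 8 - 40507 = -40499)
W = 13395 (W = 22620 - 9225 = 13395)
(25294 + W)/(5457 + g) = (25294 + 13395)/(5457 - 40499) = 38689/(-35042) = 38689*(-1/35042) = -5527/5006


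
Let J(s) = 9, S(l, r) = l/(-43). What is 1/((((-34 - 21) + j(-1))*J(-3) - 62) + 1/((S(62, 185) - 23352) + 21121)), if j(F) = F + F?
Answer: -95995/55197168 ≈ -0.0017391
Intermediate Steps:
S(l, r) = -l/43 (S(l, r) = l*(-1/43) = -l/43)
j(F) = 2*F
1/((((-34 - 21) + j(-1))*J(-3) - 62) + 1/((S(62, 185) - 23352) + 21121)) = 1/((((-34 - 21) + 2*(-1))*9 - 62) + 1/((-1/43*62 - 23352) + 21121)) = 1/(((-55 - 2)*9 - 62) + 1/((-62/43 - 23352) + 21121)) = 1/((-57*9 - 62) + 1/(-1004198/43 + 21121)) = 1/((-513 - 62) + 1/(-95995/43)) = 1/(-575 - 43/95995) = 1/(-55197168/95995) = -95995/55197168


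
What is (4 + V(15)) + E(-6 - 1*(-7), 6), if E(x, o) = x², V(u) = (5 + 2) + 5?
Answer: 17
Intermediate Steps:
V(u) = 12 (V(u) = 7 + 5 = 12)
(4 + V(15)) + E(-6 - 1*(-7), 6) = (4 + 12) + (-6 - 1*(-7))² = 16 + (-6 + 7)² = 16 + 1² = 16 + 1 = 17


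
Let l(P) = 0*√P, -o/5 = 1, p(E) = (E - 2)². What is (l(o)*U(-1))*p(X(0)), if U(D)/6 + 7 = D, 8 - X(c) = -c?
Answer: 0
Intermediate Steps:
X(c) = 8 + c (X(c) = 8 - (-1)*c = 8 + c)
p(E) = (-2 + E)²
o = -5 (o = -5*1 = -5)
U(D) = -42 + 6*D
l(P) = 0
(l(o)*U(-1))*p(X(0)) = (0*(-42 + 6*(-1)))*(-2 + (8 + 0))² = (0*(-42 - 6))*(-2 + 8)² = (0*(-48))*6² = 0*36 = 0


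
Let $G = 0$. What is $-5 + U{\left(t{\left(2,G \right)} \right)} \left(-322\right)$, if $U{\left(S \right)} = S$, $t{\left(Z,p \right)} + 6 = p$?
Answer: $1927$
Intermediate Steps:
$t{\left(Z,p \right)} = -6 + p$
$-5 + U{\left(t{\left(2,G \right)} \right)} \left(-322\right) = -5 + \left(-6 + 0\right) \left(-322\right) = -5 - -1932 = -5 + 1932 = 1927$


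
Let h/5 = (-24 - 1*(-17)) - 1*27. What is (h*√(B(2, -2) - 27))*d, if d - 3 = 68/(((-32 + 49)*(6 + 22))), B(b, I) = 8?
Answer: -3740*I*√19/7 ≈ -2328.9*I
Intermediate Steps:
d = 22/7 (d = 3 + 68/(((-32 + 49)*(6 + 22))) = 3 + 68/((17*28)) = 3 + 68/476 = 3 + 68*(1/476) = 3 + ⅐ = 22/7 ≈ 3.1429)
h = -170 (h = 5*((-24 - 1*(-17)) - 1*27) = 5*((-24 + 17) - 27) = 5*(-7 - 27) = 5*(-34) = -170)
(h*√(B(2, -2) - 27))*d = -170*√(8 - 27)*(22/7) = -170*I*√19*(22/7) = -3740*I*√19/7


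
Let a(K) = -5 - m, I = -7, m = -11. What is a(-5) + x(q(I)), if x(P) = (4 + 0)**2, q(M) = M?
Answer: 22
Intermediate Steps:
x(P) = 16 (x(P) = 4**2 = 16)
a(K) = 6 (a(K) = -5 - 1*(-11) = -5 + 11 = 6)
a(-5) + x(q(I)) = 6 + 16 = 22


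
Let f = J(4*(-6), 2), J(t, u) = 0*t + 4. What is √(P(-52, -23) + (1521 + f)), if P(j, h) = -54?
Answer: √1471 ≈ 38.354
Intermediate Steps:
J(t, u) = 4 (J(t, u) = 0 + 4 = 4)
f = 4
√(P(-52, -23) + (1521 + f)) = √(-54 + (1521 + 4)) = √(-54 + 1525) = √1471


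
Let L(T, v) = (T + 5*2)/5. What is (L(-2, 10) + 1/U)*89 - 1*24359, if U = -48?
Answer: -5812429/240 ≈ -24218.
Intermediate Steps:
L(T, v) = 2 + T/5 (L(T, v) = (T + 10)*(⅕) = (10 + T)*(⅕) = 2 + T/5)
(L(-2, 10) + 1/U)*89 - 1*24359 = ((2 + (⅕)*(-2)) + 1/(-48))*89 - 1*24359 = ((2 - ⅖) - 1/48)*89 - 24359 = (8/5 - 1/48)*89 - 24359 = (379/240)*89 - 24359 = 33731/240 - 24359 = -5812429/240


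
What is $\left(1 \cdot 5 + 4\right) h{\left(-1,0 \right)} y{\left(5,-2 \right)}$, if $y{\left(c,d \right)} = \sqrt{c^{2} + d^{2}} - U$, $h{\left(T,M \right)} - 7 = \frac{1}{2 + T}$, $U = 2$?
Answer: $-144 + 72 \sqrt{29} \approx 243.73$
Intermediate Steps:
$h{\left(T,M \right)} = 7 + \frac{1}{2 + T}$
$y{\left(c,d \right)} = -2 + \sqrt{c^{2} + d^{2}}$ ($y{\left(c,d \right)} = \sqrt{c^{2} + d^{2}} - 2 = -2 + \sqrt{c^{2} + d^{2}}$)
$\left(1 \cdot 5 + 4\right) h{\left(-1,0 \right)} y{\left(5,-2 \right)} = \left(1 \cdot 5 + 4\right) \frac{15 + 7 \left(-1\right)}{2 - 1} \left(-2 + \sqrt{5^{2} + \left(-2\right)^{2}}\right) = \left(5 + 4\right) \frac{15 - 7}{1} \left(-2 + \sqrt{25 + 4}\right) = 9 \cdot 1 \cdot 8 \left(-2 + \sqrt{29}\right) = 9 \cdot 8 \left(-2 + \sqrt{29}\right) = 72 \left(-2 + \sqrt{29}\right) = -144 + 72 \sqrt{29}$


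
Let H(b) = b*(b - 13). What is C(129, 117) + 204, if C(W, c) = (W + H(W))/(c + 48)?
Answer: 16251/55 ≈ 295.47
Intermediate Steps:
H(b) = b*(-13 + b)
C(W, c) = (W + W*(-13 + W))/(48 + c) (C(W, c) = (W + W*(-13 + W))/(c + 48) = (W + W*(-13 + W))/(48 + c))
C(129, 117) + 204 = 129*(-12 + 129)/(48 + 117) + 204 = 129*117/165 + 204 = 129*(1/165)*117 + 204 = 5031/55 + 204 = 16251/55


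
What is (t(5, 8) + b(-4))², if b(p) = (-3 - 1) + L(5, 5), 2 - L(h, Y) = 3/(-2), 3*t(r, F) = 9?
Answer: 25/4 ≈ 6.2500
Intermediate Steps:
t(r, F) = 3 (t(r, F) = (⅓)*9 = 3)
L(h, Y) = 7/2 (L(h, Y) = 2 - 3/(-2) = 2 - 3*(-1)/2 = 2 - 1*(-3/2) = 2 + 3/2 = 7/2)
b(p) = -½ (b(p) = (-3 - 1) + 7/2 = -4 + 7/2 = -½)
(t(5, 8) + b(-4))² = (3 - ½)² = (5/2)² = 25/4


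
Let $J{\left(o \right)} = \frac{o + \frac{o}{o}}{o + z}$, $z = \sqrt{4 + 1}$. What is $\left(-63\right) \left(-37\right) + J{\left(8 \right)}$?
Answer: $\frac{137601}{59} - \frac{9 \sqrt{5}}{59} \approx 2331.9$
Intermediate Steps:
$z = \sqrt{5} \approx 2.2361$
$J{\left(o \right)} = \frac{1 + o}{o + \sqrt{5}}$ ($J{\left(o \right)} = \frac{o + \frac{o}{o}}{o + \sqrt{5}} = \frac{o + 1}{o + \sqrt{5}} = \frac{1 + o}{o + \sqrt{5}}$)
$\left(-63\right) \left(-37\right) + J{\left(8 \right)} = \left(-63\right) \left(-37\right) + \frac{1 + 8}{8 + \sqrt{5}} = 2331 + \frac{1}{8 + \sqrt{5}} \cdot 9 = 2331 + \frac{9}{8 + \sqrt{5}}$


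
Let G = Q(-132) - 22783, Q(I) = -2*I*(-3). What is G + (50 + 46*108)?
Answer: -18557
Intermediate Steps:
Q(I) = 6*I
G = -23575 (G = 6*(-132) - 22783 = -792 - 22783 = -23575)
G + (50 + 46*108) = -23575 + (50 + 46*108) = -23575 + (50 + 4968) = -23575 + 5018 = -18557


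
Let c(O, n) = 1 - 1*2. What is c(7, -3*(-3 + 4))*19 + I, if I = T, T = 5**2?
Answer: 6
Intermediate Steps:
T = 25
c(O, n) = -1 (c(O, n) = 1 - 2 = -1)
I = 25
c(7, -3*(-3 + 4))*19 + I = -1*19 + 25 = -19 + 25 = 6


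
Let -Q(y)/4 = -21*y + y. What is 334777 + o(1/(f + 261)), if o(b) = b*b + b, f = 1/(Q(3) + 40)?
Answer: 1787987922814977/5340832561 ≈ 3.3478e+5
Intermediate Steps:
Q(y) = 80*y (Q(y) = -4*(-21*y + y) = -(-80)*y = 80*y)
f = 1/280 (f = 1/(80*3 + 40) = 1/(240 + 40) = 1/280 ≈ 0.0035714)
o(b) = b + b**2 (o(b) = b**2 + b = b + b**2)
334777 + o(1/(f + 261)) = 334777 + (1 + 1/(1/280 + 261))/(1/280 + 261) = 334777 + (1 + 1/(73081/280))/(73081/280) = 334777 + 280*(1 + 280/73081)/73081 = 334777 + (280/73081)*(73361/73081) = 334777 + 20541080/5340832561 = 1787987922814977/5340832561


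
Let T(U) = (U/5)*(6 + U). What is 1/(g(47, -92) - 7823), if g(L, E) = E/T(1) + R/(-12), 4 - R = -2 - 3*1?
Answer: -28/220905 ≈ -0.00012675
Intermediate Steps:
R = 9 (R = 4 - (-2 - 3*1) = 4 - (-2 - 3) = 4 - 1*(-5) = 4 + 5 = 9)
T(U) = U*(6 + U)/5 (T(U) = (U*(⅕))*(6 + U) = (U/5)*(6 + U) = U*(6 + U)/5)
g(L, E) = -¾ + 5*E/7 (g(L, E) = E/(((⅕)*1*(6 + 1))) + 9/(-12) = E/(((⅕)*1*7)) + 9*(-1/12) = E/(7/5) - ¾ = E*(5/7) - ¾ = 5*E/7 - ¾ = -¾ + 5*E/7)
1/(g(47, -92) - 7823) = 1/((-¾ + (5/7)*(-92)) - 7823) = 1/((-¾ - 460/7) - 7823) = 1/(-1861/28 - 7823) = 1/(-220905/28) = -28/220905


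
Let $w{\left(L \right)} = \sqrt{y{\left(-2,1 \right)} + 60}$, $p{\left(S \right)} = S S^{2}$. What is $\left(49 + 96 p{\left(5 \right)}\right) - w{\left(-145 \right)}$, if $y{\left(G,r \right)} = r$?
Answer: $12049 - \sqrt{61} \approx 12041.0$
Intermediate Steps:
$p{\left(S \right)} = S^{3}$
$w{\left(L \right)} = \sqrt{61}$ ($w{\left(L \right)} = \sqrt{1 + 60} = \sqrt{61}$)
$\left(49 + 96 p{\left(5 \right)}\right) - w{\left(-145 \right)} = \left(49 + 96 \cdot 5^{3}\right) - \sqrt{61} = \left(49 + 96 \cdot 125\right) - \sqrt{61} = \left(49 + 12000\right) - \sqrt{61} = 12049 - \sqrt{61}$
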